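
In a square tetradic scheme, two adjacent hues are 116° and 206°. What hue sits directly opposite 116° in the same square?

A square tetradic scheme places four hues 90° apart; opposite corners are 180° apart.
116 + 180 = 296°

296°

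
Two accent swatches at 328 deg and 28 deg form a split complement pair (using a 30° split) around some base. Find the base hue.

The accents sit 30° either side of the complement, so the complement is their short-arc midpoint on the wheel.
Short-arc midpoint of 328° and 28°: 358°.
Base is 180° from the complement: 358 − 180 = 178°

178°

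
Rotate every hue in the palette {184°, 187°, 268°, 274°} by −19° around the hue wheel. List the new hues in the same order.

184 − 19 = 165°
187 − 19 = 168°
268 − 19 = 249°
274 − 19 = 255°

165°, 168°, 249°, 255°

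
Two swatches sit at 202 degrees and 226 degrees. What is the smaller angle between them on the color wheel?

24°

|202 − 226| = 24.
24 ≤ 180, so the shorter arc is 24°.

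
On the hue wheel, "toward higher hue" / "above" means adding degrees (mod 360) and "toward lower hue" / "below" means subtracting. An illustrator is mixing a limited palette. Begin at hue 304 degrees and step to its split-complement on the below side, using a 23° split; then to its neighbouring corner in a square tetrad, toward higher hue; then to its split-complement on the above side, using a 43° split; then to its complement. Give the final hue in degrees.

304 + 157 = 461 → 461 − 360 = 101°   (split-comp 23° ↓)
101 + 90 = 191°   (square ↑)
191 + 223 = 414 → 414 − 360 = 54°   (split-comp 43° ↑)
54 + 180 = 234°   (complement)

234°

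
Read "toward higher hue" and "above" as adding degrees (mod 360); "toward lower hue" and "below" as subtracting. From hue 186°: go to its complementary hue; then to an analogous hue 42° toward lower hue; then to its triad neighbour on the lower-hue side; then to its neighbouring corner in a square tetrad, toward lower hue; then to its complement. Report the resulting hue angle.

+180° (complement): 186 + 180 = 366 → 366 − 360 = 6°
−42° (analog 42° ↓): 6 − 42 = -36 → -36 + 360 = 324°
−120° (triadic ↓): 324 − 120 = 204°
−90° (square ↓): 204 − 90 = 114°
+180° (complement): 114 + 180 = 294°

294°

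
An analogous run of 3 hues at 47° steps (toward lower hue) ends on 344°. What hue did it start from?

2 steps of 47° (toward lower hue) give a net shift of −94°.
Start = end − shift: 344 + 94 = 438 → 438 − 360 = 78°

78°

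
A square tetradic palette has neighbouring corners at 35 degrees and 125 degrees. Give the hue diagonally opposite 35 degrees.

215°

A square tetradic scheme places four hues 90° apart; opposite corners are 180° apart.
35 + 180 = 215°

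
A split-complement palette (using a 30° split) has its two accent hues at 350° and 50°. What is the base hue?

The accents sit 30° either side of the complement, so the complement is their short-arc midpoint on the wheel.
Short-arc midpoint of 350° and 50°: 20°.
Base is 180° from the complement: 20 − 180 = -160 → -160 + 360 = 200°

200°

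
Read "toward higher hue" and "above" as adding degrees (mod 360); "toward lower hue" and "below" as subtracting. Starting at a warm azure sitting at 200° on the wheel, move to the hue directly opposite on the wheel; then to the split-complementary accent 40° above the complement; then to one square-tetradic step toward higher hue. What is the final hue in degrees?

330°

+180° (complement): 200 + 180 = 380 → 380 − 360 = 20°
+220° (split-comp 40° ↑): 20 + 220 = 240°
+90° (square ↑): 240 + 90 = 330°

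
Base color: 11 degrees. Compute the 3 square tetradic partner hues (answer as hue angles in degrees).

11 + 90 = 101°
11 + 180 = 191°
11 + 270 = 281°

101°, 191° and 281°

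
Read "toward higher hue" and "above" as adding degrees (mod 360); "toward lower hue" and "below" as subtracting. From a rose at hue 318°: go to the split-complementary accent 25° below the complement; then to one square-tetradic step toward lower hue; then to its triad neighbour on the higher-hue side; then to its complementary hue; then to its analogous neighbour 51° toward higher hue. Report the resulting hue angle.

split-comp 25° ↓ +155°: 318 + 155 = 473 → 473 − 360 = 113°
square ↓ −90°: 113 − 90 = 23°
triadic ↑ +120°: 23 + 120 = 143°
complement +180°: 143 + 180 = 323°
analog 51° ↑ +51°: 323 + 51 = 374 → 374 − 360 = 14°

14°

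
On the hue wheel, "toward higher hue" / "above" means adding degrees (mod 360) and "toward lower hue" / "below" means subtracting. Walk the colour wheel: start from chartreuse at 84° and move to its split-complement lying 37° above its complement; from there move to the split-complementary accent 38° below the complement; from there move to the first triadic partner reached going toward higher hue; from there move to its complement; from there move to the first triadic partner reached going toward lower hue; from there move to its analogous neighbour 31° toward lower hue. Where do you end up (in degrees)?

+217° (split-comp 37° ↑): 84 + 217 = 301°
+142° (split-comp 38° ↓): 301 + 142 = 443 → 443 − 360 = 83°
+120° (triadic ↑): 83 + 120 = 203°
+180° (complement): 203 + 180 = 383 → 383 − 360 = 23°
−120° (triadic ↓): 23 − 120 = -97 → -97 + 360 = 263°
−31° (analog 31° ↓): 263 − 31 = 232°

232°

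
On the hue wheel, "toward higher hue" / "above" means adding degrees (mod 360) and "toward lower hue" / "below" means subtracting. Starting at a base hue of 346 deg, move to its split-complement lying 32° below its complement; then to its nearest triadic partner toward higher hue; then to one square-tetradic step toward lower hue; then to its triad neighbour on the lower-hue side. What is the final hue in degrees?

44°

+148° (split-comp 32° ↓): 346 + 148 = 494 → 494 − 360 = 134°
+120° (triadic ↑): 134 + 120 = 254°
−90° (square ↓): 254 − 90 = 164°
−120° (triadic ↓): 164 − 120 = 44°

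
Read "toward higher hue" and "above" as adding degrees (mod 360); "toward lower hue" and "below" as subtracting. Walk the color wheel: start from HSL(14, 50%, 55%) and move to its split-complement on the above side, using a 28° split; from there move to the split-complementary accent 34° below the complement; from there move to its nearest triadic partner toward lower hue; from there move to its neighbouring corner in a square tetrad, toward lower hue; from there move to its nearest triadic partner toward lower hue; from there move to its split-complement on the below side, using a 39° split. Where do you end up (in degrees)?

split-comp 28° ↑ +208°: 14 + 208 = 222°
split-comp 34° ↓ +146°: 222 + 146 = 368 → 368 − 360 = 8°
triadic ↓ −120°: 8 − 120 = -112 → -112 + 360 = 248°
square ↓ −90°: 248 − 90 = 158°
triadic ↓ −120°: 158 − 120 = 38°
split-comp 39° ↓ +141°: 38 + 141 = 179°

179°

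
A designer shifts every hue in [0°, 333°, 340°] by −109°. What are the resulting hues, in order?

0 − 109 = -109 → -109 + 360 = 251°
333 − 109 = 224°
340 − 109 = 231°

251°, 224°, 231°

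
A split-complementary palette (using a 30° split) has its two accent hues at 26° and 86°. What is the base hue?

The accents sit 30° either side of the complement, so the complement is their short-arc midpoint on the wheel.
Short-arc midpoint of 26° and 86°: 56°.
Base is 180° from the complement: 56 − 180 = -124 → -124 + 360 = 236°

236°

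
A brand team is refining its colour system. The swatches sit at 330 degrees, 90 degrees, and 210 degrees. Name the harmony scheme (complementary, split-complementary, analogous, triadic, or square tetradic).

triadic

Sort the hues: 90°, 210°, 330°.
Successive gaps around the wheel: 120°, 120°, 120°.
Three hues equally spaced 120° apart form a triad.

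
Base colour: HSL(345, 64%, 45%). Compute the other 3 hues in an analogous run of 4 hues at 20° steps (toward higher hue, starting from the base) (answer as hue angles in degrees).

5°, 25°, 45°

Analogous hues sit every 20° along the wheel.
345 + 20 = 365 → 365 − 360 = 5°
345 + 40 = 385 → 385 − 360 = 25°
345 + 60 = 405 → 405 − 360 = 45°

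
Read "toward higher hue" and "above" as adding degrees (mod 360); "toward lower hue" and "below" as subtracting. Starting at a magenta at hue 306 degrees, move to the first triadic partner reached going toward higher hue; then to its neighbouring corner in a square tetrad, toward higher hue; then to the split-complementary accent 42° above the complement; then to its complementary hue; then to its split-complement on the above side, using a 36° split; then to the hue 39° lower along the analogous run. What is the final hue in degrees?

15°

+120° (triadic ↑): 306 + 120 = 426 → 426 − 360 = 66°
+90° (square ↑): 66 + 90 = 156°
+222° (split-comp 42° ↑): 156 + 222 = 378 → 378 − 360 = 18°
+180° (complement): 18 + 180 = 198°
+216° (split-comp 36° ↑): 198 + 216 = 414 → 414 − 360 = 54°
−39° (analog 39° ↓): 54 − 39 = 15°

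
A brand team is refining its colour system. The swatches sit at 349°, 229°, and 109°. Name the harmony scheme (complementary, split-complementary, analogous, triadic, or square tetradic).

triadic

Sort the hues: 109°, 229°, 349°.
Successive gaps around the wheel: 120°, 120°, 120°.
Three hues equally spaced 120° apart form a triad.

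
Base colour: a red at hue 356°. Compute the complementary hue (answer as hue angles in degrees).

176°

356 + 180 = 536 → 536 − 360 = 176°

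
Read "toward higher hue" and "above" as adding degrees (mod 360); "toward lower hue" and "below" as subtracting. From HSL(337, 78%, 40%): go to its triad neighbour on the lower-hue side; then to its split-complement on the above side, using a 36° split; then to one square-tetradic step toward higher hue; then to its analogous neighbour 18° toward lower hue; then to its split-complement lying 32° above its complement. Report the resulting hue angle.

357°

337 − 120 = 217°   (triadic ↓)
217 + 216 = 433 → 433 − 360 = 73°   (split-comp 36° ↑)
73 + 90 = 163°   (square ↑)
163 − 18 = 145°   (analog 18° ↓)
145 + 212 = 357°   (split-comp 32° ↑)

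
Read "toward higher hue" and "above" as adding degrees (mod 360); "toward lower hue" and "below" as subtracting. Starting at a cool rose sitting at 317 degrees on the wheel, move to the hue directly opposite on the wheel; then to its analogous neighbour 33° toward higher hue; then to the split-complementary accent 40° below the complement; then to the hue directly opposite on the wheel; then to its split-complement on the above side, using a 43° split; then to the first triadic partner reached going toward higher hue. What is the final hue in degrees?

317 + 180 = 497 → 497 − 360 = 137°   (complement)
137 + 33 = 170°   (analog 33° ↑)
170 + 140 = 310°   (split-comp 40° ↓)
310 + 180 = 490 → 490 − 360 = 130°   (complement)
130 + 223 = 353°   (split-comp 43° ↑)
353 + 120 = 473 → 473 − 360 = 113°   (triadic ↑)

113°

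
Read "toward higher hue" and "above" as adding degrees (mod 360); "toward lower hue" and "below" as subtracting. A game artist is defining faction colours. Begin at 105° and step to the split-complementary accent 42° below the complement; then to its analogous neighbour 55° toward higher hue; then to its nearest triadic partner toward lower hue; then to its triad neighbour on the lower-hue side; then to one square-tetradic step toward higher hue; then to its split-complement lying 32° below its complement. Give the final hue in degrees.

296°

+138° (split-comp 42° ↓): 105 + 138 = 243°
+55° (analog 55° ↑): 243 + 55 = 298°
−120° (triadic ↓): 298 − 120 = 178°
−120° (triadic ↓): 178 − 120 = 58°
+90° (square ↑): 58 + 90 = 148°
+148° (split-comp 32° ↓): 148 + 148 = 296°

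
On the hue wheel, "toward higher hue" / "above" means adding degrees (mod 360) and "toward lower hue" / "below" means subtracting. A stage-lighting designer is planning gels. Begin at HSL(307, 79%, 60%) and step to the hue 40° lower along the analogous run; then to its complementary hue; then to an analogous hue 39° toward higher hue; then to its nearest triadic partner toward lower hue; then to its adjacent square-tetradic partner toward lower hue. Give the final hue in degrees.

307 − 40 = 267°   (analog 40° ↓)
267 + 180 = 447 → 447 − 360 = 87°   (complement)
87 + 39 = 126°   (analog 39° ↑)
126 − 120 = 6°   (triadic ↓)
6 − 90 = -84 → -84 + 360 = 276°   (square ↓)

276°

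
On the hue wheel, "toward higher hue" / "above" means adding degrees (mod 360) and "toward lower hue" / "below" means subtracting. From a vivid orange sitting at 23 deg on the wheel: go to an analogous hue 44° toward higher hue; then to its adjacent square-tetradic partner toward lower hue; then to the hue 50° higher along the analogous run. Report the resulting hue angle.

27°

+44° (analog 44° ↑): 23 + 44 = 67°
−90° (square ↓): 67 − 90 = -23 → -23 + 360 = 337°
+50° (analog 50° ↑): 337 + 50 = 387 → 387 − 360 = 27°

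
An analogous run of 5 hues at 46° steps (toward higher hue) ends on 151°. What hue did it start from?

327°

4 steps of 46° (toward higher hue) give a net shift of +184°.
Start = end − shift: 151 − 184 = -33 → -33 + 360 = 327°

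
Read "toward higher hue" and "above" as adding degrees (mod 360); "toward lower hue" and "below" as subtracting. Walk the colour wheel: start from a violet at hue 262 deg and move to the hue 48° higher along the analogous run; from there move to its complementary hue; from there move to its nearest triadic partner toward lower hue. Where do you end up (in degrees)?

262 + 48 = 310°   (analog 48° ↑)
310 + 180 = 490 → 490 − 360 = 130°   (complement)
130 − 120 = 10°   (triadic ↓)

10°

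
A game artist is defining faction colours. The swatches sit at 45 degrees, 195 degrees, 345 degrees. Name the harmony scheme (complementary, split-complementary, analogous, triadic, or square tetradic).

Sort the hues: 45°, 195°, 345°.
Successive gaps around the wheel: 150°, 150°, 60°.
Two 150° gaps and one 60° gap — a base hue opposite a pair of accents 30° either side of its complement — is the split-complementary pattern.

split-complementary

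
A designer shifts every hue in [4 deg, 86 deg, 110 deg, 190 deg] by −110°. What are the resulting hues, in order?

4 − 110 = -106 → -106 + 360 = 254°
86 − 110 = -24 → -24 + 360 = 336°
110 − 110 = 0°
190 − 110 = 80°

254°, 336°, 0°, 80°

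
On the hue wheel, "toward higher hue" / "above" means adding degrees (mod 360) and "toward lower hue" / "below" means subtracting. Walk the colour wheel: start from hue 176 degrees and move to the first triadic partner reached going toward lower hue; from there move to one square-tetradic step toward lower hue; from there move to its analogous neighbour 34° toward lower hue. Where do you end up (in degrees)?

176 − 120 = 56°   (triadic ↓)
56 − 90 = -34 → -34 + 360 = 326°   (square ↓)
326 − 34 = 292°   (analog 34° ↓)

292°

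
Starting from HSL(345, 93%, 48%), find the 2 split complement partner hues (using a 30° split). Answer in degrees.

Split-complementary hues sit 30° either side of the complement.
Complement of 345°: 345 + 180 = 525 → 525 − 360 = 165°
165 − 30 = 135°
165 + 30 = 195°

135° and 195°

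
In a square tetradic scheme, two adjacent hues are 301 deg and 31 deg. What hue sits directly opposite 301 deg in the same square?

121°

A square tetradic scheme places four hues 90° apart; opposite corners are 180° apart.
301 + 180 = 481 → 481 − 360 = 121°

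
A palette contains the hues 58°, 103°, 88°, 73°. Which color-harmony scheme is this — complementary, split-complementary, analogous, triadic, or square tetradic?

Sort the hues: 58°, 73°, 88°, 103°.
Successive gaps around the wheel: 15°, 15°, 15°, 315°.
A run of hues at equal small steps (15°) with one large closing gap is an analogous group.

analogous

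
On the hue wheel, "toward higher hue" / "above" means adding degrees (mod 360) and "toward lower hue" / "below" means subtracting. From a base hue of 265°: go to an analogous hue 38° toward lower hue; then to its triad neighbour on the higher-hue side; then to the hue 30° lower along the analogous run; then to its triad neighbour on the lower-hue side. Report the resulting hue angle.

analog 38° ↓ −38°: 265 − 38 = 227°
triadic ↑ +120°: 227 + 120 = 347°
analog 30° ↓ −30°: 347 − 30 = 317°
triadic ↓ −120°: 317 − 120 = 197°

197°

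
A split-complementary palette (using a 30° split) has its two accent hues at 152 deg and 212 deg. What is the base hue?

2°

The accents sit 30° either side of the complement, so the complement is their short-arc midpoint on the wheel.
Short-arc midpoint of 152° and 212°: 182°.
Base is 180° from the complement: 182 − 180 = 2°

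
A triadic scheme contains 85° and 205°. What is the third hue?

A triad spaces three hues 120° apart.
The full set is {85°, 205°, 325°}.

325°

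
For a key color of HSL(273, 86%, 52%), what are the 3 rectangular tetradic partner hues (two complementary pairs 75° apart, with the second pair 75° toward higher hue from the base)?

273 + 75 = 348°
273 + 180 = 453 → 453 − 360 = 93°
273 + 255 = 528 → 528 − 360 = 168°

348°, 93° and 168°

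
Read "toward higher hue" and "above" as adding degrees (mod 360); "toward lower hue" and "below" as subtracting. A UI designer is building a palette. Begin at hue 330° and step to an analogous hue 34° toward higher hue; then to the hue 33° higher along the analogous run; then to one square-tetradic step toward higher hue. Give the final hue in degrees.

127°

analog 34° ↑ +34°: 330 + 34 = 364 → 364 − 360 = 4°
analog 33° ↑ +33°: 4 + 33 = 37°
square ↑ +90°: 37 + 90 = 127°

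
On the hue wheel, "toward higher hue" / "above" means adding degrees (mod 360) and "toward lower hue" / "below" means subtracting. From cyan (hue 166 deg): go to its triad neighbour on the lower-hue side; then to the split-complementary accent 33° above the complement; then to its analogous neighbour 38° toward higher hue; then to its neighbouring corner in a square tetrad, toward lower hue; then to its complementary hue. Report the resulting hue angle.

27°

−120° (triadic ↓): 166 − 120 = 46°
+213° (split-comp 33° ↑): 46 + 213 = 259°
+38° (analog 38° ↑): 259 + 38 = 297°
−90° (square ↓): 297 − 90 = 207°
+180° (complement): 207 + 180 = 387 → 387 − 360 = 27°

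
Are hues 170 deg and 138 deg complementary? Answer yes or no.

Angular distance: |170 − 138| = 32 = 32°.
Complementary requires 180°.

no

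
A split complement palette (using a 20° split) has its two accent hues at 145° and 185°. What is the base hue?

The accents sit 20° either side of the complement, so the complement is their short-arc midpoint on the wheel.
Short-arc midpoint of 145° and 185°: 165°.
Base is 180° from the complement: 165 − 180 = -15 → -15 + 360 = 345°

345°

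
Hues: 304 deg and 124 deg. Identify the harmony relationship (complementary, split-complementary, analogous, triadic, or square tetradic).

Sort the hues: 124°, 304°.
Successive gaps around the wheel: 180°, 180°.
Two hues 180° apart are complementary.

complementary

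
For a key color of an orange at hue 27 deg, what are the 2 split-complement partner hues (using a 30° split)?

177° and 237°

Split-complementary hues sit 30° either side of the complement.
Complement of 27 deg: 27 + 180 = 207°
207 − 30 = 177°
207 + 30 = 237°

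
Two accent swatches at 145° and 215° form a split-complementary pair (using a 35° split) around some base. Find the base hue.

0°

The accents sit 35° either side of the complement, so the complement is their short-arc midpoint on the wheel.
Short-arc midpoint of 145° and 215°: 180°.
Base is 180° from the complement: 180 − 180 = 0°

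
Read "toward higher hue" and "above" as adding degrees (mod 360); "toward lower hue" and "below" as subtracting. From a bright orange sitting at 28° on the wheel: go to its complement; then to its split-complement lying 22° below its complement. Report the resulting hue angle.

+180° (complement): 28 + 180 = 208°
+158° (split-comp 22° ↓): 208 + 158 = 366 → 366 − 360 = 6°

6°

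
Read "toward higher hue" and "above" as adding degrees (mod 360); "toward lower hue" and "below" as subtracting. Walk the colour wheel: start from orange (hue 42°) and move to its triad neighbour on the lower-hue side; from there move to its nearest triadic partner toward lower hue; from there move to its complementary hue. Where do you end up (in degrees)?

342°

triadic ↓ −120°: 42 − 120 = -78 → -78 + 360 = 282°
triadic ↓ −120°: 282 − 120 = 162°
complement +180°: 162 + 180 = 342°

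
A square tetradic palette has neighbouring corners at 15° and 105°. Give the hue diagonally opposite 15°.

A square tetradic scheme places four hues 90° apart; opposite corners are 180° apart.
15 + 180 = 195°

195°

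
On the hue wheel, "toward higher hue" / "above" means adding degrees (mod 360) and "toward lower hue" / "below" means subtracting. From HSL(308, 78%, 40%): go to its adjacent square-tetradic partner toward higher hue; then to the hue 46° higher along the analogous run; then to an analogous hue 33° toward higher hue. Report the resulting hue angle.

square ↑ +90°: 308 + 90 = 398 → 398 − 360 = 38°
analog 46° ↑ +46°: 38 + 46 = 84°
analog 33° ↑ +33°: 84 + 33 = 117°

117°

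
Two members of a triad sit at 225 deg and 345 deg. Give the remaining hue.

A triad spaces three hues 120° apart.
The full set is {105°, 225°, 345°}.

105°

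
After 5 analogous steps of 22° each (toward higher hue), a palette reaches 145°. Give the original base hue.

5 steps of 22° (toward higher hue) give a net shift of +110°.
Start = end − shift: 145 − 110 = 35°

35°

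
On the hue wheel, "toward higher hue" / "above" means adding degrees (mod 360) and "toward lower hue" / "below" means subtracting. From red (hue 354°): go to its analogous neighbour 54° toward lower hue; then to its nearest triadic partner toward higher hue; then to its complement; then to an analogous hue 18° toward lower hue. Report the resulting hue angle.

222°

analog 54° ↓ −54°: 354 − 54 = 300°
triadic ↑ +120°: 300 + 120 = 420 → 420 − 360 = 60°
complement +180°: 60 + 180 = 240°
analog 18° ↓ −18°: 240 − 18 = 222°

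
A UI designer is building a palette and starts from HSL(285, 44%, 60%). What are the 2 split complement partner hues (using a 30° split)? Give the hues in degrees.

75° and 135°

Split-complementary hues sit 30° either side of the complement.
Complement of 285°: 285 + 180 = 465 → 465 − 360 = 105°
105 − 30 = 75°
105 + 30 = 135°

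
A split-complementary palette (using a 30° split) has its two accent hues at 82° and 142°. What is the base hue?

292°

The accents sit 30° either side of the complement, so the complement is their short-arc midpoint on the wheel.
Short-arc midpoint of 82° and 142°: 112°.
Base is 180° from the complement: 112 − 180 = -68 → -68 + 360 = 292°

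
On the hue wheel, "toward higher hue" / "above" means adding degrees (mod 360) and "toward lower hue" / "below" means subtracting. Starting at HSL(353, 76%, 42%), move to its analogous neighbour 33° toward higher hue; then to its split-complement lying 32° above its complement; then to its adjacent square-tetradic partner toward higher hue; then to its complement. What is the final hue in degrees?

analog 33° ↑ +33°: 353 + 33 = 386 → 386 − 360 = 26°
split-comp 32° ↑ +212°: 26 + 212 = 238°
square ↑ +90°: 238 + 90 = 328°
complement +180°: 328 + 180 = 508 → 508 − 360 = 148°

148°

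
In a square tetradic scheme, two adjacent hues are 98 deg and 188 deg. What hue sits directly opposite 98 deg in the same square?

A square tetradic scheme places four hues 90° apart; opposite corners are 180° apart.
98 + 180 = 278°

278°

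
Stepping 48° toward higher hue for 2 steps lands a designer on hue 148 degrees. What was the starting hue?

2 steps of 48° (toward higher hue) give a net shift of +96°.
Start = end − shift: 148 − 96 = 52°

52°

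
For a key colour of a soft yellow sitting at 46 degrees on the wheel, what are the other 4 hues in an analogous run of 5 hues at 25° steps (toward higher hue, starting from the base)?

Analogous hues sit every 25° along the wheel.
46 + 25 = 71°
46 + 50 = 96°
46 + 75 = 121°
46 + 100 = 146°

71°, 96°, 121° and 146°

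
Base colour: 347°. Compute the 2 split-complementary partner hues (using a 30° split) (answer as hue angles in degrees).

137° and 197°

Split-complementary hues sit 30° either side of the complement.
Complement of 347°: 347 + 180 = 527 → 527 − 360 = 167°
167 − 30 = 137°
167 + 30 = 197°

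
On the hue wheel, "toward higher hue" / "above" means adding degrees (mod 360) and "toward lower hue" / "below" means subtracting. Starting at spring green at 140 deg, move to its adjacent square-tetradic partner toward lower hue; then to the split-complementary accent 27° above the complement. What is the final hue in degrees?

257°

−90° (square ↓): 140 − 90 = 50°
+207° (split-comp 27° ↑): 50 + 207 = 257°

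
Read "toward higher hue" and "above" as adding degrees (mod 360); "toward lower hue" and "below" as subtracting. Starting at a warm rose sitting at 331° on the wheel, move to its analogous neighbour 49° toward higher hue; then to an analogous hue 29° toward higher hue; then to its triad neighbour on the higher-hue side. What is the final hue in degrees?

169°

+49° (analog 49° ↑): 331 + 49 = 380 → 380 − 360 = 20°
+29° (analog 29° ↑): 20 + 29 = 49°
+120° (triadic ↑): 49 + 120 = 169°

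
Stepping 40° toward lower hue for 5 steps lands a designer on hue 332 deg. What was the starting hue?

172°

5 steps of 40° (toward lower hue) give a net shift of −200°.
Start = end − shift: 332 + 200 = 532 → 532 − 360 = 172°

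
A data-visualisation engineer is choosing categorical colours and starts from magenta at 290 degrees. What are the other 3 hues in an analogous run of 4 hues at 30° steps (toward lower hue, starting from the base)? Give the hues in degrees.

Analogous hues sit every 30° along the wheel.
290 − 30 = 260°
290 − 60 = 230°
290 − 90 = 200°

260°, 230°, and 200°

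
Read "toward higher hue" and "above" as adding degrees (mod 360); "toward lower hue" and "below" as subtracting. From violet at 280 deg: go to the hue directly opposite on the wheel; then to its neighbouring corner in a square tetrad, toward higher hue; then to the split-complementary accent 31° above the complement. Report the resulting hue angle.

41°

280 + 180 = 460 → 460 − 360 = 100°   (complement)
100 + 90 = 190°   (square ↑)
190 + 211 = 401 → 401 − 360 = 41°   (split-comp 31° ↑)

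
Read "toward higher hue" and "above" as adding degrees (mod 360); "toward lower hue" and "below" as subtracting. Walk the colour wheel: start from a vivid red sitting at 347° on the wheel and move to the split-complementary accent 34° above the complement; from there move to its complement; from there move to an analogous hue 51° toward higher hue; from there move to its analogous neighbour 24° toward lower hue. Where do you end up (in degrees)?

48°

+214° (split-comp 34° ↑): 347 + 214 = 561 → 561 − 360 = 201°
+180° (complement): 201 + 180 = 381 → 381 − 360 = 21°
+51° (analog 51° ↑): 21 + 51 = 72°
−24° (analog 24° ↓): 72 − 24 = 48°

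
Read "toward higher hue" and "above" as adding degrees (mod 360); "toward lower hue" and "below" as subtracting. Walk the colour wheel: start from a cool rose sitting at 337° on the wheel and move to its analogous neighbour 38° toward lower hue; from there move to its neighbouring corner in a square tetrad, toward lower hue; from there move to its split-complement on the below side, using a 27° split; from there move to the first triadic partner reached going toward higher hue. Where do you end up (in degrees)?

122°

analog 38° ↓ −38°: 337 − 38 = 299°
square ↓ −90°: 299 − 90 = 209°
split-comp 27° ↓ +153°: 209 + 153 = 362 → 362 − 360 = 2°
triadic ↑ +120°: 2 + 120 = 122°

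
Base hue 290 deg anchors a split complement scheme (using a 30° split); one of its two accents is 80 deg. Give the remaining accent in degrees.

Split-complementary hues sit 30° either side of the complement.
Complement of the base 290°: 290 + 180 = 470 → 470 − 360 = 110°
The given accent 80° is 30° one side of 110°; the other accent sits 30° the other side: 110 + 30 = 140°

140°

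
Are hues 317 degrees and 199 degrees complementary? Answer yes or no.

Angular distance: |317 − 199| = 118 = 118°.
Complementary requires 180°.

no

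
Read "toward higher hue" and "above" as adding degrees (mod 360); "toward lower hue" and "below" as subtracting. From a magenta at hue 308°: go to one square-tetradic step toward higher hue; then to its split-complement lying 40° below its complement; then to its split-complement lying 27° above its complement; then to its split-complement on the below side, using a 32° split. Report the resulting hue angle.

square ↑ +90°: 308 + 90 = 398 → 398 − 360 = 38°
split-comp 40° ↓ +140°: 38 + 140 = 178°
split-comp 27° ↑ +207°: 178 + 207 = 385 → 385 − 360 = 25°
split-comp 32° ↓ +148°: 25 + 148 = 173°

173°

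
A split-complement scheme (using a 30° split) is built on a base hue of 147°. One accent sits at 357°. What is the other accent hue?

Split-complementary hues sit 30° either side of the complement.
Complement of the base 147°: 147 + 180 = 327°
The given accent 357° is 30° one side of 327°; the other accent sits 30° the other side: 327 − 30 = 297°

297°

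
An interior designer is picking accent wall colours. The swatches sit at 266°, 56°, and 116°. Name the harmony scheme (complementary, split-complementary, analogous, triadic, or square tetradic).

split-complementary

Sort the hues: 56°, 116°, 266°.
Successive gaps around the wheel: 60°, 150°, 150°.
Two 150° gaps and one 60° gap — a base hue opposite a pair of accents 30° either side of its complement — is the split-complementary pattern.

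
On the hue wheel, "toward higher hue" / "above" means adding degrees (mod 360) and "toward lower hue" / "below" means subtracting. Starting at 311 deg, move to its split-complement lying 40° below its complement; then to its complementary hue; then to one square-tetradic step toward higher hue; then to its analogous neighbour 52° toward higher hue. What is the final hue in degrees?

53°

+140° (split-comp 40° ↓): 311 + 140 = 451 → 451 − 360 = 91°
+180° (complement): 91 + 180 = 271°
+90° (square ↑): 271 + 90 = 361 → 361 − 360 = 1°
+52° (analog 52° ↑): 1 + 52 = 53°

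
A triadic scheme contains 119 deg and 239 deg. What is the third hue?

359°

A triad spaces three hues 120° apart.
The full set is {119°, 239°, 359°}.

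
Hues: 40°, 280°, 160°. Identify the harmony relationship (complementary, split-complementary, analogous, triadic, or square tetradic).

triadic

Sort the hues: 40°, 160°, 280°.
Successive gaps around the wheel: 120°, 120°, 120°.
Three hues equally spaced 120° apart form a triad.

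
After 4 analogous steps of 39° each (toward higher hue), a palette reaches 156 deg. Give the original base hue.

4 steps of 39° (toward higher hue) give a net shift of +156°.
Start = end − shift: 156 − 156 = 0°

0°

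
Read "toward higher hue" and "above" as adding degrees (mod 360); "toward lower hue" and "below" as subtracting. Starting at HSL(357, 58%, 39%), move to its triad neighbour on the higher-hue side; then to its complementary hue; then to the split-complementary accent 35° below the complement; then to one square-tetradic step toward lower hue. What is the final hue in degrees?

352°

triadic ↑ +120°: 357 + 120 = 477 → 477 − 360 = 117°
complement +180°: 117 + 180 = 297°
split-comp 35° ↓ +145°: 297 + 145 = 442 → 442 − 360 = 82°
square ↓ −90°: 82 − 90 = -8 → -8 + 360 = 352°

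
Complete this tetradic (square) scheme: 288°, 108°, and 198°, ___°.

18°

A square tetradic scheme places four hues every 90°.
The full set through 108° is {18°, 108°, 198°, 288°}.
Given {108°, 198°, 288°}, the missing hue is 18°.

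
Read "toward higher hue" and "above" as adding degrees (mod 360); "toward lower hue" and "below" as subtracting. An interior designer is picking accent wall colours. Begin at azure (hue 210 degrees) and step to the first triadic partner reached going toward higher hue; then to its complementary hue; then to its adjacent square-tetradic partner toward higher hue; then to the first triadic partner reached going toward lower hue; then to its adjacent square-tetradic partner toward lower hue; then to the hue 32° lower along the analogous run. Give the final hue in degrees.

358°

210 + 120 = 330°   (triadic ↑)
330 + 180 = 510 → 510 − 360 = 150°   (complement)
150 + 90 = 240°   (square ↑)
240 − 120 = 120°   (triadic ↓)
120 − 90 = 30°   (square ↓)
30 − 32 = -2 → -2 + 360 = 358°   (analog 32° ↓)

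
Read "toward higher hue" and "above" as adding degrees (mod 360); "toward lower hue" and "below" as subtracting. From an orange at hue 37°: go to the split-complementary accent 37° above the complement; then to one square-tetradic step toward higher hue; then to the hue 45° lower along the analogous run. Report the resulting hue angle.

299°

37 + 217 = 254°   (split-comp 37° ↑)
254 + 90 = 344°   (square ↑)
344 − 45 = 299°   (analog 45° ↓)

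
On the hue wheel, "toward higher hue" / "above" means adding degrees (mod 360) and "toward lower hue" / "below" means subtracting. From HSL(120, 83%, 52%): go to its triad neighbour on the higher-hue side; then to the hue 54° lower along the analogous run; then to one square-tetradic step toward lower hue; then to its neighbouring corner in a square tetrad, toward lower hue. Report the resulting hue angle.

6°

+120° (triadic ↑): 120 + 120 = 240°
−54° (analog 54° ↓): 240 − 54 = 186°
−90° (square ↓): 186 − 90 = 96°
−90° (square ↓): 96 − 90 = 6°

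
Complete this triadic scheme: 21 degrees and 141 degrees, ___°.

A triad places three hues 120° apart.
The full set through 21° is {21°, 141°, 261°}.
Given {21°, 141°}, the missing hue is 261°.

261°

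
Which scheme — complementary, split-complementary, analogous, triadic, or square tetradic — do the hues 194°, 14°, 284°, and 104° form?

Sort the hues: 14°, 104°, 194°, 284°.
Successive gaps around the wheel: 90°, 90°, 90°, 90°.
Four hues every 90° form a square tetradic scheme.

square tetradic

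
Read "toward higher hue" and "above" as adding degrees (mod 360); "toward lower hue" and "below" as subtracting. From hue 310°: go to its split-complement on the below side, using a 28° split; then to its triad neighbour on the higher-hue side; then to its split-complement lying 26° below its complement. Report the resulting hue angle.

+152° (split-comp 28° ↓): 310 + 152 = 462 → 462 − 360 = 102°
+120° (triadic ↑): 102 + 120 = 222°
+154° (split-comp 26° ↓): 222 + 154 = 376 → 376 − 360 = 16°

16°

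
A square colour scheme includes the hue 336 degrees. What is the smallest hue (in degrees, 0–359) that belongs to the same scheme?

66°

A square tetradic scheme places four hues every 90°.
The full set through 336° is {66°, 156°, 246°, 336°}.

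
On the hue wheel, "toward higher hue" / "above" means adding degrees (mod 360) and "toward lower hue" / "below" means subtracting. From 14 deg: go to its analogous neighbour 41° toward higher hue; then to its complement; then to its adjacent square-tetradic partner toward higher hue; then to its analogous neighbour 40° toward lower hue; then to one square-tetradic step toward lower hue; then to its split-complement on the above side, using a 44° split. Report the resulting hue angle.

14 + 41 = 55°   (analog 41° ↑)
55 + 180 = 235°   (complement)
235 + 90 = 325°   (square ↑)
325 − 40 = 285°   (analog 40° ↓)
285 − 90 = 195°   (square ↓)
195 + 224 = 419 → 419 − 360 = 59°   (split-comp 44° ↑)

59°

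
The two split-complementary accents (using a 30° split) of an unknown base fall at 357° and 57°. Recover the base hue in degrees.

207°

The accents sit 30° either side of the complement, so the complement is their short-arc midpoint on the wheel.
Short-arc midpoint of 357° and 57°: 27°.
Base is 180° from the complement: 27 − 180 = -153 → -153 + 360 = 207°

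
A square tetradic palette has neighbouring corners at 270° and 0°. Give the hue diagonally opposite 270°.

90°

A square tetradic scheme places four hues 90° apart; opposite corners are 180° apart.
270 + 180 = 450 → 450 − 360 = 90°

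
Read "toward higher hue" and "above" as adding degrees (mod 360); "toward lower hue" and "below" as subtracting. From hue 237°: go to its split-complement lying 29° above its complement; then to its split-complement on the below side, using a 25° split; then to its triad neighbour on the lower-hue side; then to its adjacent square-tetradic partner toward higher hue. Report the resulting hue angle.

211°

split-comp 29° ↑ +209°: 237 + 209 = 446 → 446 − 360 = 86°
split-comp 25° ↓ +155°: 86 + 155 = 241°
triadic ↓ −120°: 241 − 120 = 121°
square ↑ +90°: 121 + 90 = 211°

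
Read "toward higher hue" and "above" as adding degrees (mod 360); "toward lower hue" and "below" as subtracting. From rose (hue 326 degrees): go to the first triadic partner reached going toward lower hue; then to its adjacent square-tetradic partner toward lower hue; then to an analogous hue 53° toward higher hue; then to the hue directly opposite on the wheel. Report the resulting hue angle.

triadic ↓ −120°: 326 − 120 = 206°
square ↓ −90°: 206 − 90 = 116°
analog 53° ↑ +53°: 116 + 53 = 169°
complement +180°: 169 + 180 = 349°

349°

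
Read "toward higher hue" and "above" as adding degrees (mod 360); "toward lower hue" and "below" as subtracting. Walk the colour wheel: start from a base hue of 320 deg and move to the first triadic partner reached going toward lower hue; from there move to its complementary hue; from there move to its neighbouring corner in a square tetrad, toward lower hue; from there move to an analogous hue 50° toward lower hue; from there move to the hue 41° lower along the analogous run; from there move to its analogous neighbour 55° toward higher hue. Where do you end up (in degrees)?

−120° (triadic ↓): 320 − 120 = 200°
+180° (complement): 200 + 180 = 380 → 380 − 360 = 20°
−90° (square ↓): 20 − 90 = -70 → -70 + 360 = 290°
−50° (analog 50° ↓): 290 − 50 = 240°
−41° (analog 41° ↓): 240 − 41 = 199°
+55° (analog 55° ↑): 199 + 55 = 254°

254°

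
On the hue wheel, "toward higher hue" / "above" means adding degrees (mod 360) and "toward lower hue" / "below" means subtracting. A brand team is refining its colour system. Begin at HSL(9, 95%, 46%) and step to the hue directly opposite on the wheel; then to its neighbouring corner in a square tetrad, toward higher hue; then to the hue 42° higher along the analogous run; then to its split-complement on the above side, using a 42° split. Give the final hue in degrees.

+180° (complement): 9 + 180 = 189°
+90° (square ↑): 189 + 90 = 279°
+42° (analog 42° ↑): 279 + 42 = 321°
+222° (split-comp 42° ↑): 321 + 222 = 543 → 543 − 360 = 183°

183°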